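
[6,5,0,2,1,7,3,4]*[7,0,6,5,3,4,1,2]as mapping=[0→1,1→4,2→7,3→6,4→0,5→2,6→5,7→3]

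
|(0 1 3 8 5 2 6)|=7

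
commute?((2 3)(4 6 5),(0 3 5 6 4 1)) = no:(2 3)(4 6 5) * (0 3 5 6 4 1) = (0 3 2 5 1),(0 3 5 6 4 1) * (2 3)(4 6 5) = (0 2 3 4 1)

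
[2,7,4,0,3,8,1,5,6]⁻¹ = [3,6,0,4,2,7,8,1,5]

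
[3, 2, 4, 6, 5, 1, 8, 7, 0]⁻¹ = [8, 5, 1, 0, 2, 4, 3, 7, 6]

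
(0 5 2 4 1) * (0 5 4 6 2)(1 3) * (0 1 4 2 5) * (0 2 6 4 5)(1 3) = (0 6)(1 2 4)(3 5)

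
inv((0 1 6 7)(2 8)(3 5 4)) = (0 7 6 1)(2 8)(3 4 5)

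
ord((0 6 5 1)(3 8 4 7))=4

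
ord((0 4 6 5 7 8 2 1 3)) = 9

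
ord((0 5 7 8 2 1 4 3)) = 8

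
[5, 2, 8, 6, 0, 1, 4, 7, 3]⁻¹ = [4, 5, 1, 8, 6, 0, 3, 7, 2]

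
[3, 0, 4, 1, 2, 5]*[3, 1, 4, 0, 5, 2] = [0, 3, 5, 1, 4, 2]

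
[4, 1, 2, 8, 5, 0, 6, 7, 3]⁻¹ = [5, 1, 2, 8, 0, 4, 6, 7, 3]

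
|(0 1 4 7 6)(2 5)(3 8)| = 10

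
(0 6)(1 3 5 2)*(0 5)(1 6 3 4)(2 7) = (0 3)(1 4)(2 6 5 7)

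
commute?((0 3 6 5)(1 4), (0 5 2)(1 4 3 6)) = no:(0 3 6 5)(1 4) * (0 5 2)(1 4 3 6) = (0 6 2)(1 3), (0 5 2)(1 4 3 6) * (0 3 6 5)(1 4) = (2 3 5)(4 6)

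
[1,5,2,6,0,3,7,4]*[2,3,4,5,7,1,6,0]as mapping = [0→3,1→1,2→4,3→6,4→2,5→5,6→0,7→7]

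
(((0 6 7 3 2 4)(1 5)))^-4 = (0 7 2)(3 4 6)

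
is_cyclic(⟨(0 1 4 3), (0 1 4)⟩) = no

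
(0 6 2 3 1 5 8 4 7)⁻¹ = (0 7 4 8 5 1 3 2 6)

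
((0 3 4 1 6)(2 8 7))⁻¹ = (0 6 1 4 3)(2 7 8)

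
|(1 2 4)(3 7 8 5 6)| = 15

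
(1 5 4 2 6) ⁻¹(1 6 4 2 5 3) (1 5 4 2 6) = (1 2 6 4 3 5) 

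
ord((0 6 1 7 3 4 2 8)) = 8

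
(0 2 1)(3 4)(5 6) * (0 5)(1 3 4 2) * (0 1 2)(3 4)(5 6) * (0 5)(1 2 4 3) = (0 4 1 6 2 3 5)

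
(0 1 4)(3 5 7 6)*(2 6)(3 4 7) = (0 1 7 2 6 4)(3 5)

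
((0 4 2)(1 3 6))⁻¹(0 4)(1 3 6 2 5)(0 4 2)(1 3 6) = (0 5 3 6 1)(2 4)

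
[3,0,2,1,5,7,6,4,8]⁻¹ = [1,3,2,0,7,4,6,5,8]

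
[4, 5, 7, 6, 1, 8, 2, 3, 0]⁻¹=[8, 4, 6, 7, 0, 1, 3, 2, 5]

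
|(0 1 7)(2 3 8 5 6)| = 15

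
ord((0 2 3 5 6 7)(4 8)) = 6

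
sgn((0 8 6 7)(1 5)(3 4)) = -1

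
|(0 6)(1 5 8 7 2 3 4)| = 14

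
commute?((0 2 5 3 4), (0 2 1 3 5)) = no:(0 2 5 3 4) * (0 2 1 3 5) = (0 1 3 4 2), (0 2 1 3 5) * (0 2 5 3 4) = (0 5 2 1 4)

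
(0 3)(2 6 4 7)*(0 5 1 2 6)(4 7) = (0 3 5 1 2)(6 7)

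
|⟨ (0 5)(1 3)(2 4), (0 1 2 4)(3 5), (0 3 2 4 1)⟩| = 720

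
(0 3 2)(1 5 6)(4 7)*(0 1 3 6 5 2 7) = (0 6 3 7 4)(1 2)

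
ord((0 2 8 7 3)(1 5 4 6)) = 20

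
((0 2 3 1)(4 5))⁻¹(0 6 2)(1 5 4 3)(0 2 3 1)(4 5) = (0 4 5 1)(2 6 3)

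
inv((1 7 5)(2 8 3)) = (1 5 7)(2 3 8)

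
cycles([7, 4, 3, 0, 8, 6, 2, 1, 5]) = (0 7 1 4 8 5 6 2 3)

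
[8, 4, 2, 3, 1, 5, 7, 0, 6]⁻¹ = [7, 4, 2, 3, 1, 5, 8, 6, 0]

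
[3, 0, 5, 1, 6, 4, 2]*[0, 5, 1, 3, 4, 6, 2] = [3, 0, 6, 5, 2, 4, 1]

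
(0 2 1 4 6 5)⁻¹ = (0 5 6 4 1 2)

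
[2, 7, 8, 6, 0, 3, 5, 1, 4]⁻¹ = [4, 7, 0, 5, 8, 6, 3, 1, 2]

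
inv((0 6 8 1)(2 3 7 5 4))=(0 1 8 6)(2 4 5 7 3)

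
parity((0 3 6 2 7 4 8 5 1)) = even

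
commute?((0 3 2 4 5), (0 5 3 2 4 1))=no:(0 3 2 4 5)*(0 5 3 2 4 1)=(0 2 1)(3 4), (0 5 3 2 4 1)*(0 3 2 4 5)=(1 3 4)(2 5)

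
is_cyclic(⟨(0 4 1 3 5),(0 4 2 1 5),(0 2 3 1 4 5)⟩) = no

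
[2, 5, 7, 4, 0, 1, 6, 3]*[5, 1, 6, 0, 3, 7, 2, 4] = [6, 7, 4, 3, 5, 1, 2, 0]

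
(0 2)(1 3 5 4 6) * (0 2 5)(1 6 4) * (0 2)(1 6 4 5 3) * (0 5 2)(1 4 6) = (0 3)(1 4 2 5)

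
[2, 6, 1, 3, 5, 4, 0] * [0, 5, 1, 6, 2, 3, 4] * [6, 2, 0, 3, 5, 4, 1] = [2, 5, 4, 1, 3, 0, 6]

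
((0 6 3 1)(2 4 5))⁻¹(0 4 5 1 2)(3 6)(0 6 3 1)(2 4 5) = (0 4 6 5 2)(1 3)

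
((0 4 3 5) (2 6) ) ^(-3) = (0 4 3 5) (2 6) 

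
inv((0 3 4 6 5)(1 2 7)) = (0 5 6 4 3)(1 7 2)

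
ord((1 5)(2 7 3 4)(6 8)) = 4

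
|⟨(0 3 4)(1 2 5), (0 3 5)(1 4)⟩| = 720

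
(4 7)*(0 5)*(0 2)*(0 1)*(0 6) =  (0 5 2 1 6)(4 7)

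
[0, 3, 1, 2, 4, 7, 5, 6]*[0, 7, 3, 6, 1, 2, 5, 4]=[0, 6, 7, 3, 1, 4, 2, 5]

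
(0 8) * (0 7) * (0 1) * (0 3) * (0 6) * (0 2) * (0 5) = (0 8 7 1 3 6 2 5)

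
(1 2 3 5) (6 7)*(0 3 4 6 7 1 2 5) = (0 3) (1 5 2 4 6) 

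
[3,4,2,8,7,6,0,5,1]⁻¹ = [6,8,2,0,1,7,5,4,3]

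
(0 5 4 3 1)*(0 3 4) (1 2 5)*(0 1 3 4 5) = (0 3 2) (1 4 5) 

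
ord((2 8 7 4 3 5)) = 6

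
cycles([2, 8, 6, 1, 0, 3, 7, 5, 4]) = (0 2 6 7 5 3 1 8 4) 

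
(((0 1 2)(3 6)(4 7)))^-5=(0 1 2)(3 6)(4 7)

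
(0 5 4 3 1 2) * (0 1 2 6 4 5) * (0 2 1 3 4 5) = (0 2 3 1 6 5)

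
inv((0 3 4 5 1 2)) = (0 2 1 5 4 3)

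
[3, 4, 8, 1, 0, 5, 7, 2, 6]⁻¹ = [4, 3, 7, 0, 1, 5, 8, 6, 2]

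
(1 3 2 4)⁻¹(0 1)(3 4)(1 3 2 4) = (0 3)(1 2)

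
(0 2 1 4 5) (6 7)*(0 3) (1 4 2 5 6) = (0 5 3) (1 2 4 6 7) 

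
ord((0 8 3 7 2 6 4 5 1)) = 9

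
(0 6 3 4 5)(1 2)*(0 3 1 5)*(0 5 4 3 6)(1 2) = (2 4 5 6)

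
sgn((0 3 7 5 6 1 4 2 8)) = 1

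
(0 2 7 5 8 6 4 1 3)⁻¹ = (0 3 1 4 6 8 5 7 2)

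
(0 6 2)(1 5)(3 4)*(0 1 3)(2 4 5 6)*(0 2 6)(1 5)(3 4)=(0 6 3 1)(2 5 4)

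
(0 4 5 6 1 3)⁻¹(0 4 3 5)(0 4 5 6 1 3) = (0 6 4 5)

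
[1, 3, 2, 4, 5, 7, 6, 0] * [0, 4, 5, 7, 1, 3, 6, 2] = [4, 7, 5, 1, 3, 2, 6, 0]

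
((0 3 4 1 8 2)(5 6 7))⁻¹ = (0 2 8 1 4 3)(5 7 6)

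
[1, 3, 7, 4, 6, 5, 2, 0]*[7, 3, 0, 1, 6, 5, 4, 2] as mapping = [0→3, 1→1, 2→2, 3→6, 4→4, 5→5, 6→0, 7→7] 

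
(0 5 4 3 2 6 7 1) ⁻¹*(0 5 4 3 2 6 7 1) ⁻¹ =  (0 7 2 4) (1 6 3 5) 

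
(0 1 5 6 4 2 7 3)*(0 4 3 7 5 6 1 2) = (0 2 5 1 6 3 4)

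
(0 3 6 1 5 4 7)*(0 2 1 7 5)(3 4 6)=(0 4 5 6 7 2 1)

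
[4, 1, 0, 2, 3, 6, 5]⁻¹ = [2, 1, 3, 4, 0, 6, 5]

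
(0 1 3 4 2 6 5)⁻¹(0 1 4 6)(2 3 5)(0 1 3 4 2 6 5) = (0 6 4)(1 3 2 5)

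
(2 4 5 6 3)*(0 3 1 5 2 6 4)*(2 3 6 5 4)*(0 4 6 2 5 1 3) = (0 2 4)(1 6 3)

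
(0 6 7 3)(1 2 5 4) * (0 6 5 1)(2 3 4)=(0 5 2 1 3 6 7 4)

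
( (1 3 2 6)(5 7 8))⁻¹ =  (1 6 2 3)(5 8 7)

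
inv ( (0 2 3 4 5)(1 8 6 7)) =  (0 5 4 3 2)(1 7 6 8)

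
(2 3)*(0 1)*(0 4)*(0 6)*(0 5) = (0 1 4 6 5)(2 3)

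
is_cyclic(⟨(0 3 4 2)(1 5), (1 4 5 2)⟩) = no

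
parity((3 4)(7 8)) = even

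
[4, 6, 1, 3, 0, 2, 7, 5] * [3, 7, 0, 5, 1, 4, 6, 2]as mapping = [0→1, 1→6, 2→7, 3→5, 4→3, 5→0, 6→2, 7→4]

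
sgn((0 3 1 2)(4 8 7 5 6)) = -1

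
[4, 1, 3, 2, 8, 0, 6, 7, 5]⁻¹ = [5, 1, 3, 2, 0, 8, 6, 7, 4]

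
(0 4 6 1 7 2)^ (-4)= (0 6 7)(1 2 4)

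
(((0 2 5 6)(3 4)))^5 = (0 2 5 6)(3 4)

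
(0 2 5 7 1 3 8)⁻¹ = (0 8 3 1 7 5 2)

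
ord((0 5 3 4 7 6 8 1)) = 8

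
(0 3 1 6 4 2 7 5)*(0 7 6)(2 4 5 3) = (0 2 6 5 7 3 1)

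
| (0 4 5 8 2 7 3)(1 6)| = 14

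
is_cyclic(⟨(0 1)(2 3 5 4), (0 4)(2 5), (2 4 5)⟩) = no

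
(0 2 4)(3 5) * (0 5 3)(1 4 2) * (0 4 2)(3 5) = (0 1 2)(3 5 4)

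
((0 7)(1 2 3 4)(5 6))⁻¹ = (0 7)(1 4 3 2)(5 6)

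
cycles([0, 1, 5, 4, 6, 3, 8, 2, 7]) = (2 5 3 4 6 8 7)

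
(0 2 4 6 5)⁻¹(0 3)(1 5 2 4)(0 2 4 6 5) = (0 4 6 1)(2 3)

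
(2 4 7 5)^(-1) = (2 5 7 4)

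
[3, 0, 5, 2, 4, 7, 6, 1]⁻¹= [1, 7, 3, 0, 4, 2, 6, 5]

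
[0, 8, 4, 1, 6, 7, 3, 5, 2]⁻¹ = [0, 3, 8, 6, 2, 7, 4, 5, 1]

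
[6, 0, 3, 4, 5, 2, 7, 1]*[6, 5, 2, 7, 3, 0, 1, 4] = [1, 6, 7, 3, 0, 2, 4, 5]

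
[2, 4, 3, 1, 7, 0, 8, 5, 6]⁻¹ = [5, 3, 0, 2, 1, 7, 8, 4, 6]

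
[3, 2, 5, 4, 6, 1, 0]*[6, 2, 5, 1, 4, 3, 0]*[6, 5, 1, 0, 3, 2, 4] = [5, 2, 0, 3, 6, 1, 4]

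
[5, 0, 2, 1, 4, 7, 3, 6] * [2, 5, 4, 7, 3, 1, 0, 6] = [1, 2, 4, 5, 3, 6, 7, 0] 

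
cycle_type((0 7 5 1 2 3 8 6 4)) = 9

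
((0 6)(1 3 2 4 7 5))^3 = (0 6)(1 4)(2 5)(3 7)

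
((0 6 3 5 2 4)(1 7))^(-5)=(0 6 3 5 2 4)(1 7)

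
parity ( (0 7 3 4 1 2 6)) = even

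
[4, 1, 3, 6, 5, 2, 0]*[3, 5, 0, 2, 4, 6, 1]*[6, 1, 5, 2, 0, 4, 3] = [0, 4, 5, 1, 3, 6, 2]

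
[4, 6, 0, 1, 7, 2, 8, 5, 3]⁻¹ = [2, 3, 5, 8, 0, 7, 1, 4, 6]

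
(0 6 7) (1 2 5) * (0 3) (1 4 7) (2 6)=(0 2 5 4 7 3) (1 6) 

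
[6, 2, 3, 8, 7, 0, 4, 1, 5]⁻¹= [5, 7, 1, 2, 6, 8, 0, 4, 3]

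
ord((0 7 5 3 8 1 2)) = 7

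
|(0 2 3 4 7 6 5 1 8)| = 9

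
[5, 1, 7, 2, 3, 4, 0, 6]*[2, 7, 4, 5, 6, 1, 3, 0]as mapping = [0→1, 1→7, 2→0, 3→4, 4→5, 5→6, 6→2, 7→3]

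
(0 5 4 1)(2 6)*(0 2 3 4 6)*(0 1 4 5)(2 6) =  (1 6 3 5 2)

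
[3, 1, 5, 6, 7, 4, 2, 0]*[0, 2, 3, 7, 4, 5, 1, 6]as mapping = [0→7, 1→2, 2→5, 3→1, 4→6, 5→4, 6→3, 7→0]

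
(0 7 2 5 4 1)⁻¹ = (0 1 4 5 2 7)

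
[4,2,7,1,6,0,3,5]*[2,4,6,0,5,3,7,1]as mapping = [0→5,1→6,2→1,3→4,4→7,5→2,6→0,7→3]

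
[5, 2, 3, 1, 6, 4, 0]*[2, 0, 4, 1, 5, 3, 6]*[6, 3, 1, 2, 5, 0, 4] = [2, 5, 3, 6, 4, 0, 1]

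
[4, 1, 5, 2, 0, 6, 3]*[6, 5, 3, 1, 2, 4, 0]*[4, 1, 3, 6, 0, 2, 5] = [3, 2, 0, 6, 5, 4, 1]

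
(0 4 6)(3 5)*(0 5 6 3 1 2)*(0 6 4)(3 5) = (1 2 6 3 4 5)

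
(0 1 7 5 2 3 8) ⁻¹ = (0 8 3 2 5 7 1) 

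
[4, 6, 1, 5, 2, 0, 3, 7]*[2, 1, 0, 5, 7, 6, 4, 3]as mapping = [0→7, 1→4, 2→1, 3→6, 4→0, 5→2, 6→5, 7→3]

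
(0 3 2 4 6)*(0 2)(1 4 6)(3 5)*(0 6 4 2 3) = (0 5)(1 2 4)(3 6)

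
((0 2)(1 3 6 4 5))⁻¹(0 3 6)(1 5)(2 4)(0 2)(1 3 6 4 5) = (0 5)(1 3)(2 6 4)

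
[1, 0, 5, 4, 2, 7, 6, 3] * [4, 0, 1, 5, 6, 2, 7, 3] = [0, 4, 2, 6, 1, 3, 7, 5]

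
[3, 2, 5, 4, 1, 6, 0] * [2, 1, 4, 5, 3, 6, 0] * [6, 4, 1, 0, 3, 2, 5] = [2, 3, 5, 0, 4, 6, 1]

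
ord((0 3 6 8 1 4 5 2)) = 8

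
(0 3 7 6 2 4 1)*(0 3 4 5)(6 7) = (0 4 1 3 6 2 5)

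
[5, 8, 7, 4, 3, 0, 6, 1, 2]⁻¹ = [5, 7, 8, 4, 3, 0, 6, 2, 1]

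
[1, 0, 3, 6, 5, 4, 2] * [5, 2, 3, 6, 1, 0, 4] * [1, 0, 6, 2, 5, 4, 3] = [6, 4, 3, 5, 1, 0, 2]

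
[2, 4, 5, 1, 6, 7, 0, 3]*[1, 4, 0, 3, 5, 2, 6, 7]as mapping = [0→0, 1→5, 2→2, 3→4, 4→6, 5→7, 6→1, 7→3]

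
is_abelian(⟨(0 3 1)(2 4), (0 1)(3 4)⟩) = no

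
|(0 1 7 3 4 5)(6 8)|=6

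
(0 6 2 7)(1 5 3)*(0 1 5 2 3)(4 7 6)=(0 4 7 1 2 6 3 5)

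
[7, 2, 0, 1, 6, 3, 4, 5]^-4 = [5, 0, 7, 2, 4, 1, 6, 3]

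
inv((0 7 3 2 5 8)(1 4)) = (0 8 5 2 3 7)(1 4)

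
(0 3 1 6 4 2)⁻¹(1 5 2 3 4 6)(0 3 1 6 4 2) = (0 1 2 4 6 5)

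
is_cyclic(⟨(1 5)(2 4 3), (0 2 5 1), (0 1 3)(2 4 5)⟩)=no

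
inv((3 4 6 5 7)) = (3 7 5 6 4)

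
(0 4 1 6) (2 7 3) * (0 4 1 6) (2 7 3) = (0 1) (2 3 7) (4 6) 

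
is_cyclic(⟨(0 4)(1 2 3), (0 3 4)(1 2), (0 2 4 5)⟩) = no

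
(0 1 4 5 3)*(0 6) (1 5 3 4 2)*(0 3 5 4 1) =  (0 4 5 1 2) (3 6) 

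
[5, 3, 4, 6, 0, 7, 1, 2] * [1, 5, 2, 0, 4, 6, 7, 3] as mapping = [0→6, 1→0, 2→4, 3→7, 4→1, 5→3, 6→5, 7→2] 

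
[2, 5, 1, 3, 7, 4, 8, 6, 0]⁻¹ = [8, 2, 0, 3, 5, 1, 7, 4, 6]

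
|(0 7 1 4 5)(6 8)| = 10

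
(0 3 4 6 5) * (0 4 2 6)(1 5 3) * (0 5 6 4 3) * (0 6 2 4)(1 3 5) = (0 3 4 1 2)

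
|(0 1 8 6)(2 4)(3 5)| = 4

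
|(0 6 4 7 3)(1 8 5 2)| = 20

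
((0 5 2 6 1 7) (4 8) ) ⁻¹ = (0 7 1 6 2 5) (4 8) 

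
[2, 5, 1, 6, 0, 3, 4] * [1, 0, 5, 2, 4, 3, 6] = [5, 3, 0, 6, 1, 2, 4]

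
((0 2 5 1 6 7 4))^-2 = (0 7 1 2 4 6 5)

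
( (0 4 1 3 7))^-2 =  (0 3 4 7 1)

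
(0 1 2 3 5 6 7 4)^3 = (0 3 7 1 5 4 2 6)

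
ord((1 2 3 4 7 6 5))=7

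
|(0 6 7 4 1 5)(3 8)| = 6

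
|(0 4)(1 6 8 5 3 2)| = 6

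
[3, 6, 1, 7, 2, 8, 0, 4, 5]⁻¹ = [6, 2, 4, 0, 7, 8, 1, 3, 5]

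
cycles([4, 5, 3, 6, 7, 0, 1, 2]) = (0 4 7 2 3 6 1 5)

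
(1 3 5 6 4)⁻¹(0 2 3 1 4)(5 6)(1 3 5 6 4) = (0 2 5 3 1)(4 6)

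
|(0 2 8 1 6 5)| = 6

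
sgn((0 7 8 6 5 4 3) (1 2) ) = -1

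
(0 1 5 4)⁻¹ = (0 4 5 1)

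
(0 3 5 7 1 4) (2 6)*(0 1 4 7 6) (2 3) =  (0 2) (1 7 4) (3 5 6) 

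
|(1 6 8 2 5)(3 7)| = 10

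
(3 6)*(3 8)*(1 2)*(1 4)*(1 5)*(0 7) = (0 7)(1 2 4 5)(3 6 8)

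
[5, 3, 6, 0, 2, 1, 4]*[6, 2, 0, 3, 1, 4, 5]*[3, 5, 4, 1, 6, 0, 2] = [6, 1, 0, 2, 3, 4, 5]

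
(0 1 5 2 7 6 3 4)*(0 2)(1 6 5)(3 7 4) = (0 6 7 5)(2 4)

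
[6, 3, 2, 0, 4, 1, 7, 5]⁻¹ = [3, 5, 2, 1, 4, 7, 0, 6]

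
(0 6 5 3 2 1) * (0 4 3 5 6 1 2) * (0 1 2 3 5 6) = (0 2 3 1 4 5 6)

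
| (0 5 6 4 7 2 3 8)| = 8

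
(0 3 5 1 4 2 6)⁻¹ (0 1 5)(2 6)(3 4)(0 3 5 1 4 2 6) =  (0 6)(1 3 4)(2 5)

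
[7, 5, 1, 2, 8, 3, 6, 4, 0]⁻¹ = [8, 2, 3, 5, 7, 1, 6, 0, 4]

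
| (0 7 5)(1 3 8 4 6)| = 15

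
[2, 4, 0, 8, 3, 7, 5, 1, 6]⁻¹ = [2, 7, 0, 4, 1, 6, 8, 5, 3]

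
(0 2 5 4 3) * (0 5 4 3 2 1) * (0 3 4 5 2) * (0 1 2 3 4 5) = (0 2)(1 4)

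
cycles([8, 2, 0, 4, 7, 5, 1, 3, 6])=(0 8 6 1 2)(3 4 7)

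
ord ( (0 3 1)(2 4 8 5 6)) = 15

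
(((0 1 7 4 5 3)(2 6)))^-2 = (0 5 7)(1 3 4)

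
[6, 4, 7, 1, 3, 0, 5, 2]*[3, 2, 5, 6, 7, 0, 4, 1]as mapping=[0→4, 1→7, 2→1, 3→2, 4→6, 5→3, 6→0, 7→5]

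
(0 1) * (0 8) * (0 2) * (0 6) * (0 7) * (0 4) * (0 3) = (0 1 8 2 6 7 4 3)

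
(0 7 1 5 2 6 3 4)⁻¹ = (0 4 3 6 2 5 1 7)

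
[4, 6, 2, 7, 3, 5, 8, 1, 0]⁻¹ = [8, 7, 2, 4, 0, 5, 1, 3, 6]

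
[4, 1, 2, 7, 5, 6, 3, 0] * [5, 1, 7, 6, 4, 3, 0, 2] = [4, 1, 7, 2, 3, 0, 6, 5]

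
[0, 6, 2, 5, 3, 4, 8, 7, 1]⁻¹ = [0, 8, 2, 4, 5, 3, 1, 7, 6]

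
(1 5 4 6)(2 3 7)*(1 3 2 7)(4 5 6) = (1 6 3)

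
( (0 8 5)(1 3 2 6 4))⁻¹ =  (0 5 8)(1 4 6 2 3)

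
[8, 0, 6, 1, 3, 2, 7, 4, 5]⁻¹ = [1, 3, 5, 4, 7, 8, 2, 6, 0]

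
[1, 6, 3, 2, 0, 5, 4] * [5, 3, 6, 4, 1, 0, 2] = [3, 2, 4, 6, 5, 0, 1]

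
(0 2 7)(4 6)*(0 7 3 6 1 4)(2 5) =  (0 5 2 3 6)(1 4)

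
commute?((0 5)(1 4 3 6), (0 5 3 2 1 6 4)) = no:(0 5)(1 4 3 6)*(0 5 3 2 1 6 4) = (0 3 4 2 1), (0 5 3 2 1 6 4)*(0 5)(1 4 3 6) = (2 4 5 6 3)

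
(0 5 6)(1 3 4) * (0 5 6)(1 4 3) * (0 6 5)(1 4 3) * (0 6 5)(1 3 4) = ()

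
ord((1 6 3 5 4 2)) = 6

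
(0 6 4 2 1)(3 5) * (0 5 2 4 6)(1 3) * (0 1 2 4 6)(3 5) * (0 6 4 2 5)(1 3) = (0 3 2)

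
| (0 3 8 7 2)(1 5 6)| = 15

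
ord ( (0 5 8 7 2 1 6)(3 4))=14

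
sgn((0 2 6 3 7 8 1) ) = 1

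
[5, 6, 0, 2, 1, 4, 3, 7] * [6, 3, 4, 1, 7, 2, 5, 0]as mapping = [0→2, 1→5, 2→6, 3→4, 4→3, 5→7, 6→1, 7→0]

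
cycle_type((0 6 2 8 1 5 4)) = 7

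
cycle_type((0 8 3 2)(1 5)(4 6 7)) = 2.3.4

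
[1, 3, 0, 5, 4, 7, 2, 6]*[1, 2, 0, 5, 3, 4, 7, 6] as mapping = [0→2, 1→5, 2→1, 3→4, 4→3, 5→6, 6→0, 7→7] 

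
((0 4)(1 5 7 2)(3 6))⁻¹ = (0 4)(1 2 7 5)(3 6)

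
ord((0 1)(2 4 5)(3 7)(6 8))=6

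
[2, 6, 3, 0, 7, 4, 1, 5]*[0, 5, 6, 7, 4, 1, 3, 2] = [6, 3, 7, 0, 2, 4, 5, 1]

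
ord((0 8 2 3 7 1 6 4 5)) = 9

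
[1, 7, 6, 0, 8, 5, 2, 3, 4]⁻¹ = [3, 0, 6, 7, 8, 5, 2, 1, 4]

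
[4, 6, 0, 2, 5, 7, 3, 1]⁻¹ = [2, 7, 3, 6, 0, 4, 1, 5]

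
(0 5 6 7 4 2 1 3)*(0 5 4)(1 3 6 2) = (0 4 1 6 7)(2 3 5)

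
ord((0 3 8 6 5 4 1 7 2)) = 9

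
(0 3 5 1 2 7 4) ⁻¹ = (0 4 7 2 1 5 3) 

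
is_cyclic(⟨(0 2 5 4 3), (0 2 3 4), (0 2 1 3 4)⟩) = no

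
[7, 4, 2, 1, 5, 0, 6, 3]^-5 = [7, 4, 2, 1, 5, 0, 6, 3]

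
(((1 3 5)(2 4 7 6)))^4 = (1 3 5)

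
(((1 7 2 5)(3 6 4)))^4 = (3 6 4)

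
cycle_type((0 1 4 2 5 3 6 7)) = 8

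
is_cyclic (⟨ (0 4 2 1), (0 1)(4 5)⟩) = no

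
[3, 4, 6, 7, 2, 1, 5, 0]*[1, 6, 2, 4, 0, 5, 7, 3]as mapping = [0→4, 1→0, 2→7, 3→3, 4→2, 5→6, 6→5, 7→1]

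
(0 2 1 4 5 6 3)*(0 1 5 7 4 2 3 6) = (0 3 1 2 5)(4 7)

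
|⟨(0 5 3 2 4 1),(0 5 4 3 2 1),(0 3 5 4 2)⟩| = 720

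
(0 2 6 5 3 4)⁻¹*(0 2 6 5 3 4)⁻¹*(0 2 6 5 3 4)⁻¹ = (0 5)(2 3)(4 6)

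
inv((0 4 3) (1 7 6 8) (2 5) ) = (0 3 4) (1 8 6 7) (2 5) 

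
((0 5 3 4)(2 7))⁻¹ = (0 4 3 5)(2 7)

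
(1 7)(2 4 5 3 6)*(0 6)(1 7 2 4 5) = (0 6 4 1 2 5 3)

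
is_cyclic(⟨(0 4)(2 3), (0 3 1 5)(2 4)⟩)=no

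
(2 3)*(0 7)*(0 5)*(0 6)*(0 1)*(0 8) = (0 7 5 6 1 8)(2 3)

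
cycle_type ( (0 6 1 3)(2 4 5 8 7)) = 4.5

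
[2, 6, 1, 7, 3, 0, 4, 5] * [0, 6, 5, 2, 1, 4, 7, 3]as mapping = [0→5, 1→7, 2→6, 3→3, 4→2, 5→0, 6→1, 7→4]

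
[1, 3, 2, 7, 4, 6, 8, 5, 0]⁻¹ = [8, 0, 2, 1, 4, 7, 5, 3, 6]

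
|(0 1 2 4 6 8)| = 6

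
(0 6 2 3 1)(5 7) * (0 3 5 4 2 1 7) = (0 6 1 3 7 4 2 5)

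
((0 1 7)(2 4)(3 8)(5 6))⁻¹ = (0 7 1)(2 4)(3 8)(5 6)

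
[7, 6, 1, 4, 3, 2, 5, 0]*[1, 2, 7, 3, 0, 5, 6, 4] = [4, 6, 2, 0, 3, 7, 5, 1]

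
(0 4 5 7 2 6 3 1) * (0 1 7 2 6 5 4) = (2 5)(3 7 6)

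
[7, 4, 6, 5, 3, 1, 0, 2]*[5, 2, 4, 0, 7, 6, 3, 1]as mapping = [0→1, 1→7, 2→3, 3→6, 4→0, 5→2, 6→5, 7→4]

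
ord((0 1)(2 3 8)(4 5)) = 6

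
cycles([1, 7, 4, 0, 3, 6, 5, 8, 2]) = (0 1 7 8 2 4 3)(5 6)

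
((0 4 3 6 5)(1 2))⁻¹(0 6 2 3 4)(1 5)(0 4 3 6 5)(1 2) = (0 2)(1 6 3 4 5)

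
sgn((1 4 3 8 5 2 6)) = 1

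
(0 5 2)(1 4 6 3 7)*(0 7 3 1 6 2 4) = (0 5 4 2 7 6 1)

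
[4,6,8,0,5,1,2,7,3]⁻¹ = [3,5,6,8,0,4,1,7,2]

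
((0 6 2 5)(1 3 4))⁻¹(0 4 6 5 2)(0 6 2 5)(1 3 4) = (0 5 6 1 2)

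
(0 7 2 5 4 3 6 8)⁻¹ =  (0 8 6 3 4 5 2 7)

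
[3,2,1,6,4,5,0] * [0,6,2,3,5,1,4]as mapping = [0→3,1→2,2→6,3→4,4→5,5→1,6→0]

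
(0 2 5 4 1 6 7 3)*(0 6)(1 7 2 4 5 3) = (0 4 7 1)(2 3 6)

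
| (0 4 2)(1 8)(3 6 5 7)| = 12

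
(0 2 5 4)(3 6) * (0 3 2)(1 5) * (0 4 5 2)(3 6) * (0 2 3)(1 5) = (0 4 6 2 5 1 3)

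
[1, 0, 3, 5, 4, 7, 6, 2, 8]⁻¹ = [1, 0, 7, 2, 4, 3, 6, 5, 8]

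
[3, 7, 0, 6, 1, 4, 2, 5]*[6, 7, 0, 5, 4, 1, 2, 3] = [5, 3, 6, 2, 7, 4, 0, 1]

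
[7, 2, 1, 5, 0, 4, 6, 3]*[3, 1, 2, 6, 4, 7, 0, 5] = [5, 2, 1, 7, 3, 4, 0, 6]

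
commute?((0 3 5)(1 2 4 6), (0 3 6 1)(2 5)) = no:(0 3 5)(1 2 4 6)*(0 3 6 1)(2 5) = (0 6)(1 5 3 2 4), (0 3 6 1)(2 5)*(0 3 5)(1 2 4 6) = (0 5 4 6 2)(1 3)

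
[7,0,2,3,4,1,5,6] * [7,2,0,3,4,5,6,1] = [1,7,0,3,4,2,5,6]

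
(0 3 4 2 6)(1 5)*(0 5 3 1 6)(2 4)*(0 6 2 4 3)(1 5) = (0 5 2 6 1)(3 4)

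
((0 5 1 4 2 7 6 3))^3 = (0 4 6 5 2 3 1 7)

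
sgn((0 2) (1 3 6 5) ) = 1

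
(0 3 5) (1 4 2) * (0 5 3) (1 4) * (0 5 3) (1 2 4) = (0 5 3) (1 2) 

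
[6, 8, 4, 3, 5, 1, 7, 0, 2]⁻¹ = [7, 5, 8, 3, 2, 4, 0, 6, 1]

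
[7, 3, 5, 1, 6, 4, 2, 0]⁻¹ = [7, 3, 6, 1, 5, 2, 4, 0]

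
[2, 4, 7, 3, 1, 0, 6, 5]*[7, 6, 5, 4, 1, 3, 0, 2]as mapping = [0→5, 1→1, 2→2, 3→4, 4→6, 5→7, 6→0, 7→3]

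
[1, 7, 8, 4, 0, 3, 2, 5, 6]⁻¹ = [4, 0, 6, 5, 3, 7, 8, 1, 2]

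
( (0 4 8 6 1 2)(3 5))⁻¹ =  (0 2 1 6 8 4)(3 5)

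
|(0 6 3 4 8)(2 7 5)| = 15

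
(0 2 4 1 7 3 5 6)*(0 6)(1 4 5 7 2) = (0 1 2 5)(3 7)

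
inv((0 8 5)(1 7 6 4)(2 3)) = (0 5 8)(1 4 6 7)(2 3)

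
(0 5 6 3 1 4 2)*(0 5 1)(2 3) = (0 1 4 3)(2 5 6)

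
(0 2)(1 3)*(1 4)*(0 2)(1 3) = (3 4)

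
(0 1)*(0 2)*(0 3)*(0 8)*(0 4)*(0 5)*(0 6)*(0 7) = (0 1 2 3 8 4 5 6 7)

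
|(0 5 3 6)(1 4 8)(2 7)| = 12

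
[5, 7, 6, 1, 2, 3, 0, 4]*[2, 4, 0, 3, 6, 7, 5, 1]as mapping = [0→7, 1→1, 2→5, 3→4, 4→0, 5→3, 6→2, 7→6]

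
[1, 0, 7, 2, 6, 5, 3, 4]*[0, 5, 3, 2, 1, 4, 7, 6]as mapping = [0→5, 1→0, 2→6, 3→3, 4→7, 5→4, 6→2, 7→1]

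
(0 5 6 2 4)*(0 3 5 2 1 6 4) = (0 2)(1 6)(3 5 4)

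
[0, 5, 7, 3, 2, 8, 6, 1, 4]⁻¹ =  [0, 7, 4, 3, 8, 1, 6, 2, 5]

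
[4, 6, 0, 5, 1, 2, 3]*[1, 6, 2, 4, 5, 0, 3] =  [5, 3, 1, 0, 6, 2, 4]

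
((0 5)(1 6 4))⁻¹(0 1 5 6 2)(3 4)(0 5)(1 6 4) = (0 4 2 5 6)(1 3)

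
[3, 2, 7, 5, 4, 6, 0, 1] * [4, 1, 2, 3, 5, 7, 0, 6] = [3, 2, 6, 7, 5, 0, 4, 1]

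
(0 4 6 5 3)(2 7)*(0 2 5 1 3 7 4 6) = (0 6 1 3 2 4)(5 7)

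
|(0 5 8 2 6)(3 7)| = 10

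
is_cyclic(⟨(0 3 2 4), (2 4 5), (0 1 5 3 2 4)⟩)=no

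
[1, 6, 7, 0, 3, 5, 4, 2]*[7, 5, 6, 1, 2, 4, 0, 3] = [5, 0, 3, 7, 1, 4, 2, 6]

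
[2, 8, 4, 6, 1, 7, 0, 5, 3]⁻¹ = [6, 4, 0, 8, 2, 7, 3, 5, 1]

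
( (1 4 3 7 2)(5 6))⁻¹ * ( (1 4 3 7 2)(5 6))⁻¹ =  (1 7 4 2 3)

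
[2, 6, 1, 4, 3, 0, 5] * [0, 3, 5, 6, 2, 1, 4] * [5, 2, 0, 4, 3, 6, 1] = [6, 3, 4, 0, 1, 5, 2]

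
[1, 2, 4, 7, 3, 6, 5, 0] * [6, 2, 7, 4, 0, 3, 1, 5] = [2, 7, 0, 5, 4, 1, 3, 6]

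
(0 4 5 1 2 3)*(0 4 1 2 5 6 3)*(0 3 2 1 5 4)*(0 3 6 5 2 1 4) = (0 2 6 1)(4 5)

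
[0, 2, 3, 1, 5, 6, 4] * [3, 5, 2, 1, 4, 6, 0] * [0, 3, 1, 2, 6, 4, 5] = [2, 1, 3, 4, 5, 0, 6]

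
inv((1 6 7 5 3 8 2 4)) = (1 4 2 8 3 5 7 6)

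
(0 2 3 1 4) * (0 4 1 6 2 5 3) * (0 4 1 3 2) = (0 5 2 4 1 3 6) 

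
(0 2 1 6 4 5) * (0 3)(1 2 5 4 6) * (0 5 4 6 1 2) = (0 4 6 1 2)(3 5)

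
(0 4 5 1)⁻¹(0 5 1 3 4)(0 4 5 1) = (0 3 5 4 1)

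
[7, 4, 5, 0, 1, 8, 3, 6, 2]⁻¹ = [3, 4, 8, 6, 1, 2, 7, 0, 5]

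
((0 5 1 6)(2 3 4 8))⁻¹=(0 6 1 5)(2 8 4 3)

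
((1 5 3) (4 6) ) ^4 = (1 5 3) 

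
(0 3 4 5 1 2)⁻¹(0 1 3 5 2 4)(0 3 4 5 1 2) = (0 5 3 2 4 1)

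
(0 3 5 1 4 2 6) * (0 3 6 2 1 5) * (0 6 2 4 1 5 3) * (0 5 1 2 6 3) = (0 6 5)(1 2 4)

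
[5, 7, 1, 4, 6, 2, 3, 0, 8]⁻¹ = [7, 2, 5, 6, 3, 0, 4, 1, 8]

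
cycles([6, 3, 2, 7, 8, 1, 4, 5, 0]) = (0 6 4 8)(1 3 7 5)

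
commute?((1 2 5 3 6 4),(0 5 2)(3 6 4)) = no:(1 2 5 3 6 4)*(0 5 2)(3 6 4) = (0 5 6 3 4 1),(0 5 2)(3 6 4)*(1 2 5 3 6 4) = (0 3 4 6 1 2)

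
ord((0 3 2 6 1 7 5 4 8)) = 9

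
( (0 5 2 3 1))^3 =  (0 3 5 1 2)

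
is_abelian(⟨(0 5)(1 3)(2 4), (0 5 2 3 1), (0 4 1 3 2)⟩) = no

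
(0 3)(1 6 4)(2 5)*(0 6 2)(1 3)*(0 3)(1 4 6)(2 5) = (0 4)(1 5 3)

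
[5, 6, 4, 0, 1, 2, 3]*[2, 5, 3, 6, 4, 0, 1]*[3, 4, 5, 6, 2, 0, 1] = [3, 4, 2, 5, 0, 6, 1]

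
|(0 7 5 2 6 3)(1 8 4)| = 6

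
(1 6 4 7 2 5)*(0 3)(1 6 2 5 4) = (0 3)(1 2 4 7 5 6)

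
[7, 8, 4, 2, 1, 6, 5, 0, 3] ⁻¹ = [7, 4, 3, 8, 2, 6, 5, 0, 1] 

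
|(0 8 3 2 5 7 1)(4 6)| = 14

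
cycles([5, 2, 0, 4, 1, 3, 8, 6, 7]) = (0 5 3 4 1 2) (6 8 7) 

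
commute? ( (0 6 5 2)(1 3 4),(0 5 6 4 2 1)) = no: (0 6 5 2)(1 3 4) * (0 5 6 4 2 1) = (0 4)(1 3 2 5),(0 5 6 4 2 1) * (0 6 5 2)(1 3 4) = (0 2 3 4)(1 6)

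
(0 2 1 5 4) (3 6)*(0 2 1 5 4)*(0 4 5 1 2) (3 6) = (0 2 1 5 4) 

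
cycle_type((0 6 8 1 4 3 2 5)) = 8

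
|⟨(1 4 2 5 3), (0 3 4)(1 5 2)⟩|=60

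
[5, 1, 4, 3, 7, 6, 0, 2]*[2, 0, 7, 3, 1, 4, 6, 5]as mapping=[0→4, 1→0, 2→1, 3→3, 4→5, 5→6, 6→2, 7→7]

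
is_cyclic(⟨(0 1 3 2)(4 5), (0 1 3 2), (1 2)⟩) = no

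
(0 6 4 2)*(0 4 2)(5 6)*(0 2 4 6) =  (0 5)(2 6 4)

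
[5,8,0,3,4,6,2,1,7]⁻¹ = [2,7,6,3,4,0,5,8,1]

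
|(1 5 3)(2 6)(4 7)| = 6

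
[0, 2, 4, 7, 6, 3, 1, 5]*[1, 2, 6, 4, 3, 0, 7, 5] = [1, 6, 3, 5, 7, 4, 2, 0]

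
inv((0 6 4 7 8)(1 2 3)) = (0 8 7 4 6)(1 3 2)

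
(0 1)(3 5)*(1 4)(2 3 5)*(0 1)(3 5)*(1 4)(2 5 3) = (0 1 4)(2 3 5)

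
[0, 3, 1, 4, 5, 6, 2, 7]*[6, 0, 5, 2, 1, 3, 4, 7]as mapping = [0→6, 1→2, 2→0, 3→1, 4→3, 5→4, 6→5, 7→7]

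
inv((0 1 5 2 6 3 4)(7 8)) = (0 4 3 6 2 5 1)(7 8)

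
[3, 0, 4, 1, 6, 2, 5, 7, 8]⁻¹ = [1, 3, 5, 0, 2, 6, 4, 7, 8]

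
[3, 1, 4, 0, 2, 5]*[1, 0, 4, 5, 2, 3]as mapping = [0→5, 1→0, 2→2, 3→1, 4→4, 5→3]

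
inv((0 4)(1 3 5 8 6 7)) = (0 4)(1 7 6 8 5 3)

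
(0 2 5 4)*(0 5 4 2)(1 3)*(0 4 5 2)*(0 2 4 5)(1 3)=(0 5 2)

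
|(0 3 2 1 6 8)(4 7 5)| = 6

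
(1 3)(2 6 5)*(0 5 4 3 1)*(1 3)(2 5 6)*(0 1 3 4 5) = (0 6 5)(1 4 3)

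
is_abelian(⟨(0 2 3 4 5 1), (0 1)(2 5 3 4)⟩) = no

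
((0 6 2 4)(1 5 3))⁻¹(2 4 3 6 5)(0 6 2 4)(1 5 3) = (0 1 2 3 4)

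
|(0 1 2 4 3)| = 5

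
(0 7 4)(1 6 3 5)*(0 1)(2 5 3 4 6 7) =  (0 2 5)(1 7 6 4)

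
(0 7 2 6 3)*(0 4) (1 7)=(0 1 7 2 6 3 4) 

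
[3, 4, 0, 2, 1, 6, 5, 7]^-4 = [2, 1, 3, 0, 4, 5, 6, 7]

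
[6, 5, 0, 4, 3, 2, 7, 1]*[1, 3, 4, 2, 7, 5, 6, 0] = [6, 5, 1, 7, 2, 4, 0, 3]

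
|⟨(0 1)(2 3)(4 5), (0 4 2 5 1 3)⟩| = 48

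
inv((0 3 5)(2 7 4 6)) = (0 5 3)(2 6 4 7)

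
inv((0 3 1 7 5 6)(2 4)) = (0 6 5 7 1 3)(2 4)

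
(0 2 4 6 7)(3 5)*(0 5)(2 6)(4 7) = (0 6 4 2 7 5 3)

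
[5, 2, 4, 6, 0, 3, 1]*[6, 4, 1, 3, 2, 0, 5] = [0, 1, 2, 5, 6, 3, 4]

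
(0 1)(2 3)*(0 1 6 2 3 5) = (0 6 2 5)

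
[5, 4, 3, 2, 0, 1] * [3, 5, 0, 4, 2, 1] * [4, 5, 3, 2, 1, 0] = [5, 3, 1, 4, 2, 0]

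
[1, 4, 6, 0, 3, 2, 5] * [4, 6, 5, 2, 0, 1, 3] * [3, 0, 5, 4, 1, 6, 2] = [2, 3, 4, 1, 5, 6, 0]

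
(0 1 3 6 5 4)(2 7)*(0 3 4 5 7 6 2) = (0 1 4 3 2 6 7)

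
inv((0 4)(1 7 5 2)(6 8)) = (0 4)(1 2 5 7)(6 8)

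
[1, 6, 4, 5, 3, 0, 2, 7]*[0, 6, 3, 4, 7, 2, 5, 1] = [6, 5, 7, 2, 4, 0, 3, 1]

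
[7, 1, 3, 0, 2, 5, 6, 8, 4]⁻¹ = [3, 1, 4, 2, 8, 5, 6, 0, 7]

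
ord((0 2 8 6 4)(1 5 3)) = 15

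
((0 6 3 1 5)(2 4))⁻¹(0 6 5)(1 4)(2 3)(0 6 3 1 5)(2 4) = (0 6 3)(1 4)(2 5)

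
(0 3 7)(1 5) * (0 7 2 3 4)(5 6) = (0 4)(1 6 5)(2 3)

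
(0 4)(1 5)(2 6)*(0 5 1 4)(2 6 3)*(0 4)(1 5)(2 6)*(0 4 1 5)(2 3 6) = (0 1)(2 6 3)(4 5)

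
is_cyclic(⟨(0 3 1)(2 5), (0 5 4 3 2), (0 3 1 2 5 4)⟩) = no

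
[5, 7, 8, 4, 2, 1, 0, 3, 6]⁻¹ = [6, 5, 4, 7, 3, 0, 8, 1, 2]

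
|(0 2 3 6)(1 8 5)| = 12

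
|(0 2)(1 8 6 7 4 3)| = 6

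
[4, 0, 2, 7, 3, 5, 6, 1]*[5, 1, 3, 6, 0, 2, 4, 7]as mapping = [0→0, 1→5, 2→3, 3→7, 4→6, 5→2, 6→4, 7→1]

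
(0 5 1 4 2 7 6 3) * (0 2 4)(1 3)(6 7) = (0 5 3 2 6 1)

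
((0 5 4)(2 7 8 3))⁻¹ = (0 4 5)(2 3 8 7)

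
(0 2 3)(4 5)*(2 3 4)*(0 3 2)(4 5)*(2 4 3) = (0 4 3 2 5)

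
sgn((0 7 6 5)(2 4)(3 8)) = -1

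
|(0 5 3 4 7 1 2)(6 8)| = 14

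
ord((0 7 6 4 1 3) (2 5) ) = 6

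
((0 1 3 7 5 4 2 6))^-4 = (0 5)(1 4)(2 3)(6 7)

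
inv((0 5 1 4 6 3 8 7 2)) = (0 2 7 8 3 6 4 1 5)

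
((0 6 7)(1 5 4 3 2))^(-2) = (0 6 7)(1 3 5 2 4)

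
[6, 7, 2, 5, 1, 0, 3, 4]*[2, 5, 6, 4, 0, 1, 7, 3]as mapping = [0→7, 1→3, 2→6, 3→1, 4→5, 5→2, 6→4, 7→0]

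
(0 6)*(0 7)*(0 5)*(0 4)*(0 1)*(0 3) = (0 6 7 5 4 1 3)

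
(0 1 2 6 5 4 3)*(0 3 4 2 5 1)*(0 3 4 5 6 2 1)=(0 3 4 5 1 6)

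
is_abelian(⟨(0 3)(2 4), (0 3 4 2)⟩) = no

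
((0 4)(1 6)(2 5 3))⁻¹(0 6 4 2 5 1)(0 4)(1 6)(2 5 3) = (0 5 3 6 4 1)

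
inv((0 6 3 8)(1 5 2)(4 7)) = (0 8 3 6)(1 2 5)(4 7)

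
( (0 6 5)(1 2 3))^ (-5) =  (0 6 5)(1 2 3)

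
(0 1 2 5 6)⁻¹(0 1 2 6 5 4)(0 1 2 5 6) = (0 6 4 1 2 5)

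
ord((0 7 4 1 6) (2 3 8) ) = 15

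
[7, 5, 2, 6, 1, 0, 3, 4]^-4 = [7, 5, 2, 3, 1, 0, 6, 4]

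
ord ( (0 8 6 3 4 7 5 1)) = 8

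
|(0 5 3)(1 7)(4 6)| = 6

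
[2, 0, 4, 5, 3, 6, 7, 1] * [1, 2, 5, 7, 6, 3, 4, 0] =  [5, 1, 6, 3, 7, 4, 0, 2]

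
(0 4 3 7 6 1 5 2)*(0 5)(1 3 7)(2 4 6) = (0 6 3 1)(2 5 4 7)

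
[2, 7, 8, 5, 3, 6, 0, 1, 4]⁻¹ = [6, 7, 0, 4, 8, 3, 5, 1, 2]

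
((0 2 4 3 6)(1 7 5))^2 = (0 4 6 2 3)(1 5 7)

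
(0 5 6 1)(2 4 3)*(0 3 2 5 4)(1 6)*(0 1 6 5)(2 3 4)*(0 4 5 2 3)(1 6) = (0 3 4)(1 5)(2 6)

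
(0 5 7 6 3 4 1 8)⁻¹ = (0 8 1 4 3 6 7 5)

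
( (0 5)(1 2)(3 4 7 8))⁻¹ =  (0 5)(1 2)(3 8 7 4)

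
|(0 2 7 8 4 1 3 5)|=8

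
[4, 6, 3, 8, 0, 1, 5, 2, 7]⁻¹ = [4, 5, 7, 2, 0, 6, 1, 8, 3]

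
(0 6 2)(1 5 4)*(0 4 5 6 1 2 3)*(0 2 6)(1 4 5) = (0 4 6 3 2 5 1)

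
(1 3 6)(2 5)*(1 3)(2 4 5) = (3 6)(4 5)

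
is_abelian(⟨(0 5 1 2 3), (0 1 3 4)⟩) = no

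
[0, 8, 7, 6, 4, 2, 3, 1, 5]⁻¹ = [0, 7, 5, 6, 4, 8, 3, 2, 1]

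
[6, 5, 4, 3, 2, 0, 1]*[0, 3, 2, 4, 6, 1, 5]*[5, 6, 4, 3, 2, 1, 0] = [1, 6, 0, 2, 4, 5, 3]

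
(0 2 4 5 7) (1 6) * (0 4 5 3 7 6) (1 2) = (0 1) (2 5 6) (3 7 4) 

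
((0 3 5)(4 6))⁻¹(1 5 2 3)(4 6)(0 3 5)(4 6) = (0 2 5 1)(4 6)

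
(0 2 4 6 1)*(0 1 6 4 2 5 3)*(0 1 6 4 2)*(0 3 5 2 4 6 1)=(0 2 3)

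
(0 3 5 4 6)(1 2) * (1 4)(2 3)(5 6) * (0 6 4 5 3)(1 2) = (0 1)(2 5)(3 4)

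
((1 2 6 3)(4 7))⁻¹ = (1 3 6 2)(4 7)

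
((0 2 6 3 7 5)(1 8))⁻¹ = (0 5 7 3 6 2)(1 8)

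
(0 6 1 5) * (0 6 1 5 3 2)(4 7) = (0 1 3 2)(4 7)(5 6)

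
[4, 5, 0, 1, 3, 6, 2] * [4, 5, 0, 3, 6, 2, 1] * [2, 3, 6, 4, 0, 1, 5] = [5, 6, 0, 1, 4, 3, 2]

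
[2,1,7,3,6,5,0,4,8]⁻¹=[6,1,0,3,7,5,4,2,8]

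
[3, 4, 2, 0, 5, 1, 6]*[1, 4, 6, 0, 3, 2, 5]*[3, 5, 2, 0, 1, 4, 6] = [3, 0, 6, 5, 2, 1, 4]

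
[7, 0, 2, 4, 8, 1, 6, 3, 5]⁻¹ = [1, 5, 2, 7, 3, 8, 6, 0, 4]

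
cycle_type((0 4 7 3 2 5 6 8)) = 8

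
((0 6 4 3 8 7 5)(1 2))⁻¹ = (0 5 7 8 3 4 6)(1 2)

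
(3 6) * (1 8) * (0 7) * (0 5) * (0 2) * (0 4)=(0 7 5 2 4)(1 8)(3 6)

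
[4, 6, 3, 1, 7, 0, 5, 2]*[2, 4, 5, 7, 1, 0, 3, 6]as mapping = [0→1, 1→3, 2→7, 3→4, 4→6, 5→2, 6→0, 7→5]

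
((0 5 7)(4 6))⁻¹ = (0 7 5)(4 6)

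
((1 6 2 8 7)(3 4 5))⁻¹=(1 7 8 2 6)(3 5 4)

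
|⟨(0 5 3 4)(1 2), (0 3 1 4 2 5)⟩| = 720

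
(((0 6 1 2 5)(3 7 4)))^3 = (0 2 6 5 1)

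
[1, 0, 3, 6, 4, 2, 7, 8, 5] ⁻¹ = [1, 0, 5, 2, 4, 8, 3, 6, 7] 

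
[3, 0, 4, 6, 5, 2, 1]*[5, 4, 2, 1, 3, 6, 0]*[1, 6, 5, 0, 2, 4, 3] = [6, 4, 0, 1, 3, 5, 2]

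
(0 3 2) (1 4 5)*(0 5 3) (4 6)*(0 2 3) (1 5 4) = (0 2 4) (1 6) 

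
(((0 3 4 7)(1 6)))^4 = ()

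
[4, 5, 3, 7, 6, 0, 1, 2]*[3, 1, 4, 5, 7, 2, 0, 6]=[7, 2, 5, 6, 0, 3, 1, 4]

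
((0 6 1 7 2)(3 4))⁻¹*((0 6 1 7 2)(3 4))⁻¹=(0 7 6 2 1)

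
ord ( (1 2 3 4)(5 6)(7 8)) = 4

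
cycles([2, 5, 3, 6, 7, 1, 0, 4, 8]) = (0 2 3 6)(1 5)(4 7)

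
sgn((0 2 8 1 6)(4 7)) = -1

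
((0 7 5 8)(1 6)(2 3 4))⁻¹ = (0 8 5 7)(1 6)(2 4 3)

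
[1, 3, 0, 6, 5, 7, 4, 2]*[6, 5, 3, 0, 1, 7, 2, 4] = [5, 0, 6, 2, 7, 4, 1, 3]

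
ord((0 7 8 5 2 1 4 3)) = 8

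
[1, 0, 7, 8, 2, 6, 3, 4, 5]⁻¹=[1, 0, 4, 6, 7, 8, 5, 2, 3]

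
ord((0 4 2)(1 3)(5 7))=6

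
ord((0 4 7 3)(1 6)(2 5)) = 4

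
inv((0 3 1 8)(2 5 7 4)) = (0 8 1 3)(2 4 7 5)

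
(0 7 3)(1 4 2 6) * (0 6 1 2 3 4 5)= (0 7 4 3 6 2 1 5)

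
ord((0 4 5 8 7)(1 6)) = 10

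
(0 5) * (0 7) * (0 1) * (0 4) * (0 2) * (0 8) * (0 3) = (0 5 7 1 4 2 8 3)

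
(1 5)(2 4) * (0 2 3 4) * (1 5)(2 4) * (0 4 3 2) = (0 3)(2 4)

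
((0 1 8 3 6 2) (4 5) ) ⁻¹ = (0 2 6 3 8 1) (4 5) 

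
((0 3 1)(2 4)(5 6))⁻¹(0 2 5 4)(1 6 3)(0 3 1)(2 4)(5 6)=(0 5 1)(2 3 4 6)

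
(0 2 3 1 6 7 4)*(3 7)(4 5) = (0 2 7 5 4)(1 6 3)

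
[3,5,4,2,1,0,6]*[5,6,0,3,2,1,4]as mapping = [0→3,1→1,2→2,3→0,4→6,5→5,6→4]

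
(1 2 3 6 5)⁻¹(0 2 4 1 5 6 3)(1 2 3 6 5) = (0 3 4 2 1 5 6)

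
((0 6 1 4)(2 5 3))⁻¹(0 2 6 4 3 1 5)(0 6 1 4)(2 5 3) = (0 2 4 3 6 5 1)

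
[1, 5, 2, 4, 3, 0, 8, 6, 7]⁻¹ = [5, 0, 2, 4, 3, 1, 7, 8, 6]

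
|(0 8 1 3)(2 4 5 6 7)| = 20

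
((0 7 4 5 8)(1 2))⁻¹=(0 8 5 4 7)(1 2)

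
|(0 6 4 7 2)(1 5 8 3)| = 20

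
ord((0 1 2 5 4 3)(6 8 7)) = 6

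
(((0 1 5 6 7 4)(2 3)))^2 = (0 5 7)(1 6 4)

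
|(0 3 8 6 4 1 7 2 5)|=9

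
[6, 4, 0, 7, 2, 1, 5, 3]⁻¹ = [2, 5, 4, 7, 1, 6, 0, 3]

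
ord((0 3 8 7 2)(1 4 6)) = 15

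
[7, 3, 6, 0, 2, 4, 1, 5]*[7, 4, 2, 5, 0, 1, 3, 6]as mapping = [0→6, 1→5, 2→3, 3→7, 4→2, 5→0, 6→4, 7→1]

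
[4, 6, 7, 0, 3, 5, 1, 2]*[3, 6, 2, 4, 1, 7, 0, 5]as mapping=[0→1, 1→0, 2→5, 3→3, 4→4, 5→7, 6→6, 7→2]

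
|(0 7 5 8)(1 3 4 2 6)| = 20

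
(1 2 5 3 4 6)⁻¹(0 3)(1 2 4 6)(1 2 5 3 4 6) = (0 4)(1 2 5 6)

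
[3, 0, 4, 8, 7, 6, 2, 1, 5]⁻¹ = [1, 7, 6, 0, 2, 8, 5, 4, 3]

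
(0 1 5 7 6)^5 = ()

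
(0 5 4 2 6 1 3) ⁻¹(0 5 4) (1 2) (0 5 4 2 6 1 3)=(2 5 4) (3 6) 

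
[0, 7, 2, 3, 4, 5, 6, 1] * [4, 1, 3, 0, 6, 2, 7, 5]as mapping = [0→4, 1→5, 2→3, 3→0, 4→6, 5→2, 6→7, 7→1]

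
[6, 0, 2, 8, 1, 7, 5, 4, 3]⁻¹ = [1, 4, 2, 8, 7, 6, 0, 5, 3]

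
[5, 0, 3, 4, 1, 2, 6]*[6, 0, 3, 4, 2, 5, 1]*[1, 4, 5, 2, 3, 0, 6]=[0, 6, 3, 5, 1, 2, 4]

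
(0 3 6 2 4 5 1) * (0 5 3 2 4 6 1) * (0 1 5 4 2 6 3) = (0 6 2 3 5 1 4)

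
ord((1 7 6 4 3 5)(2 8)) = 6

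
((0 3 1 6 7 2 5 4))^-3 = (0 2 1 4 7 3 5 6)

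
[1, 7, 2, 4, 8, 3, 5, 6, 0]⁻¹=[8, 0, 2, 5, 3, 6, 7, 1, 4]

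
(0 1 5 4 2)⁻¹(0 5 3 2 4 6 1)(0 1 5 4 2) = (0 2 6 5 1 4 3)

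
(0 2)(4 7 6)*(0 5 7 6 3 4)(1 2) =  (0 1 2 5 7 3 4 6)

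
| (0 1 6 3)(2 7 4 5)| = 4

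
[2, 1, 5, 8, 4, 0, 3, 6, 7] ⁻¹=[5, 1, 0, 6, 4, 2, 7, 8, 3] 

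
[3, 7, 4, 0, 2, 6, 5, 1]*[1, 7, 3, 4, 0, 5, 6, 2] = [4, 2, 0, 1, 3, 6, 5, 7]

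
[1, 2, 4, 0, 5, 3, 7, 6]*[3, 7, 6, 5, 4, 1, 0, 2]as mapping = [0→7, 1→6, 2→4, 3→3, 4→1, 5→5, 6→2, 7→0]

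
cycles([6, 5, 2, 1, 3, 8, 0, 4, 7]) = (0 6)(1 5 8 7 4 3)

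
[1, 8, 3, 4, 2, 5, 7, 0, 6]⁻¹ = [7, 0, 4, 2, 3, 5, 8, 6, 1]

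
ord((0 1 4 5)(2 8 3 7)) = 4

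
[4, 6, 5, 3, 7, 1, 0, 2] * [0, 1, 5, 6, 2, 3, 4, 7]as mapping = [0→2, 1→4, 2→3, 3→6, 4→7, 5→1, 6→0, 7→5]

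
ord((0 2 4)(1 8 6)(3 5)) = 6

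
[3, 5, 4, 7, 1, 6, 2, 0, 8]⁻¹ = [7, 4, 6, 0, 2, 1, 5, 3, 8]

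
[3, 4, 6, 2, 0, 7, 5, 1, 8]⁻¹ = [4, 7, 3, 0, 1, 6, 2, 5, 8]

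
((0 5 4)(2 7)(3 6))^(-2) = (0 5 4)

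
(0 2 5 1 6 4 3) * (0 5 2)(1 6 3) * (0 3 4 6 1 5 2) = (0 3 2)(1 4 5)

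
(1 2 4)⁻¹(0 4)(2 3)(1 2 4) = (0 1)(3 4)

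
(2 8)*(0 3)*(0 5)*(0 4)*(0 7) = (0 3 5 4 7)(2 8)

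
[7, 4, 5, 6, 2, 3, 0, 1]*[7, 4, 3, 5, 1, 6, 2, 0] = [0, 1, 6, 2, 3, 5, 7, 4]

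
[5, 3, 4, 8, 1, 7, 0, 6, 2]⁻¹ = [6, 4, 8, 1, 2, 0, 7, 5, 3]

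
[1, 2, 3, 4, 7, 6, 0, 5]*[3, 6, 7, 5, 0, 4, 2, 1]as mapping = [0→6, 1→7, 2→5, 3→0, 4→1, 5→2, 6→3, 7→4]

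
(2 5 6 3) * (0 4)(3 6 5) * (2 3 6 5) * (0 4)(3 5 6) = (2 3 5)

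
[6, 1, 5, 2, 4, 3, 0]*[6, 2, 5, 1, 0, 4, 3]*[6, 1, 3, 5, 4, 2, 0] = [5, 3, 4, 2, 6, 1, 0]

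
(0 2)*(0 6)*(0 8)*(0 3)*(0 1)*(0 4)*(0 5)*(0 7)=(0 2 6 8 3 1 4 5 7) 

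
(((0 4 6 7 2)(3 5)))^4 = (0 2 7 6 4)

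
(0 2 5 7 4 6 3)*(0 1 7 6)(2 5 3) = (0 5 6 2 3 1 7 4)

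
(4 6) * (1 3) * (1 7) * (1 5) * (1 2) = (1 3 7 5 2)(4 6)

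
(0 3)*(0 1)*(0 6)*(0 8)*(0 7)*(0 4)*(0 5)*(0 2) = (0 3 1 6 8 7 4 5 2)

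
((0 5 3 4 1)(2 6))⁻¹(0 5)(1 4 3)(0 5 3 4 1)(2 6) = (0 1 4)(3 5)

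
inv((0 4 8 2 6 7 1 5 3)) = (0 3 5 1 7 6 2 8 4)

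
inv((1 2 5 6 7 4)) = (1 4 7 6 5 2)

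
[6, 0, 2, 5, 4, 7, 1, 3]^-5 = [6, 0, 2, 5, 4, 7, 1, 3]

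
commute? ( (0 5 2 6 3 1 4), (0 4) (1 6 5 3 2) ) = no: (0 5 2 6 3 1 4) * (0 4) (1 6 5 3 2) = (0 3 6 2 5 1), (0 4) (1 6 5 3 2) * (0 5 2 6 3 1 4) = (1 3 6 2 4 5) 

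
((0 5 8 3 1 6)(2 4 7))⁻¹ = (0 6 1 3 8 5)(2 7 4)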